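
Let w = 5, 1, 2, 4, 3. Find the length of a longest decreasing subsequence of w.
3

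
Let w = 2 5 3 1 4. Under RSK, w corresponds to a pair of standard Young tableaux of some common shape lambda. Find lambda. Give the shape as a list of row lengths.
[3, 1, 1]

Row-insert each entry into an empty tableau.

After inserting 2: P = [[2]].
After inserting 5: P = [[2, 5]].
After inserting 3: P = [[2, 3], [5]].
After inserting 1: P = [[1, 3], [2], [5]].
After inserting 4: P = [[1, 3, 4], [2], [5]].

The final insertion tableau P = [[1, 3, 4], [2], [5]] has shape [3, 1, 1].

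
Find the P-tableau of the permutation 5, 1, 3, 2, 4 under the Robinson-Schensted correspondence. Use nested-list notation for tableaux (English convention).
Insert 5: appended to row 1. P = [[5]].
Insert 1: 1 bumps 5 from row 1; 5 starts row 2. P = [[1], [5]].
Insert 3: appended to row 1. P = [[1, 3], [5]].
Insert 2: 2 bumps 3 from row 1; 3 bumps 5 from row 2; 5 starts row 3. P = [[1, 2], [3], [5]].
Insert 4: appended to row 1. P = [[1, 2, 4], [3], [5]].

So P = [[1, 2, 4], [3], [5]].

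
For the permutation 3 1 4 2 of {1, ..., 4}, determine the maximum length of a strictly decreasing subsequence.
2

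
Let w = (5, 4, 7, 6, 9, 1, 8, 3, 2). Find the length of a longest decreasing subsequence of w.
4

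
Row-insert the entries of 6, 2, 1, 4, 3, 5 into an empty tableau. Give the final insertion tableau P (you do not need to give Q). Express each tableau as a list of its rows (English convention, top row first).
P = [[1, 3, 5], [2, 4], [6]]

Insert 6: appended to row 1. P = [[6]].
Insert 2: 2 bumps 6 from row 1; 6 starts row 2. P = [[2], [6]].
Insert 1: 1 bumps 2 from row 1; 2 bumps 6 from row 2; 6 starts row 3. P = [[1], [2], [6]].
Insert 4: appended to row 1. P = [[1, 4], [2], [6]].
Insert 3: 3 bumps 4 from row 1; 4 appends to row 2. P = [[1, 3], [2, 4], [6]].
Insert 5: appended to row 1. P = [[1, 3, 5], [2, 4], [6]].

So P = [[1, 3, 5], [2, 4], [6]].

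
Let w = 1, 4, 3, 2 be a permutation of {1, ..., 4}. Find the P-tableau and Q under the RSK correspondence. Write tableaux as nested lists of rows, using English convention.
Insert each entry of the permutation into P by Schensted row insertion, recording in Q the position of each new cell.

After inserting 1: P = [[1]].
After inserting 4: P = [[1, 4]].
After inserting 3: P = [[1, 3], [4]].
After inserting 2: P = [[1, 2], [3], [4]].

So P = [[1, 2], [3], [4]], Q = [[1, 2], [3], [4]].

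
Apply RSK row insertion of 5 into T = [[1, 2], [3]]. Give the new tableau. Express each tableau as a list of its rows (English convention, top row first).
5 is larger than every entry of row 1, so it is appended to row 1. The new tableau is [[1, 2, 5], [3]].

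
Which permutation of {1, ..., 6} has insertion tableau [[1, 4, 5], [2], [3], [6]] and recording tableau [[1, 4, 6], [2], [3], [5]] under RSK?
6 3 2 4 1 5

Reverse RSK: for i = n, n-1, ..., 1, locate i in Q, remove the corresponding corner cell from P, and reverse-bump its entry up through P; the value ejected from row 1 is w(i).

So w = 6 3 2 4 1 5.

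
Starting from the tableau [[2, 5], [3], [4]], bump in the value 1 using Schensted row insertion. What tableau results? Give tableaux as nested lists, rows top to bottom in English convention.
In row 1, 1 replaces 2 (the leftmost entry greater than 1); 2 is bumped to row 2. In row 2, 2 replaces 3 (the leftmost entry greater than 2); 3 is bumped to row 3. In row 3, 3 replaces 4 (the leftmost entry greater than 3); 4 is bumped to row 4. 4 starts a new row 4. The new tableau is [[1, 5], [2], [3], [4]].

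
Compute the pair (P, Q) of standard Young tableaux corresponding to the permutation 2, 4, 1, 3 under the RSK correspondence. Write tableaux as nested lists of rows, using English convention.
P = [[1, 3], [2, 4]], Q = [[1, 2], [3, 4]]

Insert each entry of the permutation into P by Schensted row insertion, recording in Q the position of each new cell.

After inserting 2: P = [[2]].
After inserting 4: P = [[2, 4]].
After inserting 1: P = [[1, 4], [2]].
After inserting 3: P = [[1, 3], [2, 4]].

So P = [[1, 3], [2, 4]], Q = [[1, 2], [3, 4]].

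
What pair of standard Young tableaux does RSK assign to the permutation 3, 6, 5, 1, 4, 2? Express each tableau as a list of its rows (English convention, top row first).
P = [[1, 2], [3, 4], [5], [6]], Q = [[1, 2], [3, 5], [4], [6]]

Insert each entry of the permutation into P by Schensted row insertion, recording in Q the position of each new cell.

After inserting 3: P = [[3]].
After inserting 6: P = [[3, 6]].
After inserting 5: P = [[3, 5], [6]].
After inserting 1: P = [[1, 5], [3], [6]].
After inserting 4: P = [[1, 4], [3, 5], [6]].
After inserting 2: P = [[1, 2], [3, 4], [5], [6]].

So P = [[1, 2], [3, 4], [5], [6]], Q = [[1, 2], [3, 5], [4], [6]].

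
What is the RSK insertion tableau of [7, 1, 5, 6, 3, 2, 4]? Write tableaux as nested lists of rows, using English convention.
Insert 7: appended to row 1. P = [[7]].
Insert 1: 1 bumps 7 from row 1; 7 starts row 2. P = [[1], [7]].
Insert 5: appended to row 1. P = [[1, 5], [7]].
Insert 6: appended to row 1. P = [[1, 5, 6], [7]].
Insert 3: 3 bumps 5 from row 1; 5 bumps 7 from row 2; 7 starts row 3. P = [[1, 3, 6], [5], [7]].
Insert 2: 2 bumps 3 from row 1; 3 bumps 5 from row 2; 5 bumps 7 from row 3; 7 starts row 4. P = [[1, 2, 6], [3], [5], [7]].
Insert 4: 4 bumps 6 from row 1; 6 appends to row 2. P = [[1, 2, 4], [3, 6], [5], [7]].

So P = [[1, 2, 4], [3, 6], [5], [7]].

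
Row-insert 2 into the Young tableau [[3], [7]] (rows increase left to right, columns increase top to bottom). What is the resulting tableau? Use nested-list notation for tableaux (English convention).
[[2], [3], [7]]

In row 1, 2 replaces 3 (the leftmost entry greater than 2); 3 is bumped to row 2. In row 2, 3 replaces 7 (the leftmost entry greater than 3); 7 is bumped to row 3. 7 starts a new row 3. The new tableau is [[2], [3], [7]].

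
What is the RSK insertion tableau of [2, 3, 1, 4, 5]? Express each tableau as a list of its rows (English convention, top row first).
After inserting 2: P = [[2]].
After inserting 3: P = [[2, 3]].
After inserting 1: P = [[1, 3], [2]].
After inserting 4: P = [[1, 3, 4], [2]].
After inserting 5: P = [[1, 3, 4, 5], [2]].

So P = [[1, 3, 4, 5], [2]].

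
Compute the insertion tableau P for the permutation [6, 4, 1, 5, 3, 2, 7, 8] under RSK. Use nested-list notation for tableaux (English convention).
P = [[1, 2, 7, 8], [3, 5], [4], [6]]

Insert 6: appended to row 1. P = [[6]].
Insert 4: 4 bumps 6 from row 1; 6 starts row 2. P = [[4], [6]].
Insert 1: 1 bumps 4 from row 1; 4 bumps 6 from row 2; 6 starts row 3. P = [[1], [4], [6]].
Insert 5: appended to row 1. P = [[1, 5], [4], [6]].
Insert 3: 3 bumps 5 from row 1; 5 appends to row 2. P = [[1, 3], [4, 5], [6]].
Insert 2: 2 bumps 3 from row 1; 3 bumps 4 from row 2; 4 bumps 6 from row 3; 6 starts row 4. P = [[1, 2], [3, 5], [4], [6]].
Insert 7: appended to row 1. P = [[1, 2, 7], [3, 5], [4], [6]].
Insert 8: appended to row 1. P = [[1, 2, 7, 8], [3, 5], [4], [6]].

So P = [[1, 2, 7, 8], [3, 5], [4], [6]].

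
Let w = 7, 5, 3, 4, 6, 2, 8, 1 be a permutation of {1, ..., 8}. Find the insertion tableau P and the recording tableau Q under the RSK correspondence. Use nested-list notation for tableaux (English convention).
Insert each entry of the permutation into P by Schensted row insertion, recording in Q the position of each new cell.

Insert 7: appended to row 1. P = [[7]].
Insert 5: 5 bumps 7 from row 1; 7 starts row 2. P = [[5], [7]].
Insert 3: 3 bumps 5 from row 1; 5 bumps 7 from row 2; 7 starts row 3. P = [[3], [5], [7]].
Insert 4: appended to row 1. P = [[3, 4], [5], [7]].
Insert 6: appended to row 1. P = [[3, 4, 6], [5], [7]].
Insert 2: 2 bumps 3 from row 1; 3 bumps 5 from row 2; 5 bumps 7 from row 3; 7 starts row 4. P = [[2, 4, 6], [3], [5], [7]].
Insert 8: appended to row 1. P = [[2, 4, 6, 8], [3], [5], [7]].
Insert 1: 1 bumps 2 from row 1; 2 bumps 3 from row 2; 3 bumps 5 from row 3; 5 bumps 7 from row 4; 7 starts row 5. P = [[1, 4, 6, 8], [2], [3], [5], [7]].

So P = [[1, 4, 6, 8], [2], [3], [5], [7]], Q = [[1, 4, 5, 7], [2], [3], [6], [8]].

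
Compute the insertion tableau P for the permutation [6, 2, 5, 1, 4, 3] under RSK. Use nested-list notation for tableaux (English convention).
Insert 6: appended to row 1. P = [[6]].
Insert 2: 2 bumps 6 from row 1; 6 starts row 2. P = [[2], [6]].
Insert 5: appended to row 1. P = [[2, 5], [6]].
Insert 1: 1 bumps 2 from row 1; 2 bumps 6 from row 2; 6 starts row 3. P = [[1, 5], [2], [6]].
Insert 4: 4 bumps 5 from row 1; 5 appends to row 2. P = [[1, 4], [2, 5], [6]].
Insert 3: 3 bumps 4 from row 1; 4 bumps 5 from row 2; 5 bumps 6 from row 3; 6 starts row 4. P = [[1, 3], [2, 4], [5], [6]].

So P = [[1, 3], [2, 4], [5], [6]].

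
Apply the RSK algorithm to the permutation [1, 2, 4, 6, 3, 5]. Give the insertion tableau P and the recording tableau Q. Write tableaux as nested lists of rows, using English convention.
P = [[1, 2, 3, 5], [4, 6]], Q = [[1, 2, 3, 4], [5, 6]]

Insert each entry of the permutation into P by Schensted row insertion, recording in Q the position of each new cell.

Insert 1: appended to row 1. P = [[1]].
Insert 2: appended to row 1. P = [[1, 2]].
Insert 4: appended to row 1. P = [[1, 2, 4]].
Insert 6: appended to row 1. P = [[1, 2, 4, 6]].
Insert 3: 3 bumps 4 from row 1; 4 starts row 2. P = [[1, 2, 3, 6], [4]].
Insert 5: 5 bumps 6 from row 1; 6 appends to row 2. P = [[1, 2, 3, 5], [4, 6]].

So P = [[1, 2, 3, 5], [4, 6]], Q = [[1, 2, 3, 4], [5, 6]].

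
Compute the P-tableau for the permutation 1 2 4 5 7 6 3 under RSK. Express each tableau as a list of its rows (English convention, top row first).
P = [[1, 2, 3, 5, 6], [4], [7]]

Insert 1: appended to row 1. P = [[1]].
Insert 2: appended to row 1. P = [[1, 2]].
Insert 4: appended to row 1. P = [[1, 2, 4]].
Insert 5: appended to row 1. P = [[1, 2, 4, 5]].
Insert 7: appended to row 1. P = [[1, 2, 4, 5, 7]].
Insert 6: 6 bumps 7 from row 1; 7 starts row 2. P = [[1, 2, 4, 5, 6], [7]].
Insert 3: 3 bumps 4 from row 1; 4 bumps 7 from row 2; 7 starts row 3. P = [[1, 2, 3, 5, 6], [4], [7]].

So P = [[1, 2, 3, 5, 6], [4], [7]].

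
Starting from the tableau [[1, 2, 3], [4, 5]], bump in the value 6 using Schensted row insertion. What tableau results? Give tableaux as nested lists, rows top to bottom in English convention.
[[1, 2, 3, 6], [4, 5]]

6 is larger than every entry of row 1, so it is appended to row 1. The new tableau is [[1, 2, 3, 6], [4, 5]].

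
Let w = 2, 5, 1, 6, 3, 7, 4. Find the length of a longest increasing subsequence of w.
4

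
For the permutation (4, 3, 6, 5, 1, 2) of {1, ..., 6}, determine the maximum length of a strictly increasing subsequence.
2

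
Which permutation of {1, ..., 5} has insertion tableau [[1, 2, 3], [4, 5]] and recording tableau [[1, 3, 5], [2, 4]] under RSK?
4 1 5 2 3

Reverse the RSK construction: for i from n down to 1, find the cell of Q containing i, remove the entry at that cell from P, and reverse-bump it up through P; the value ejected from row 1 is w(i).

Step i=5: Q has 5 at row 1, column 3; remove that cell from P, ejecting 3. So w(5) = 3. P is now [[1, 2], [4, 5]].
Step i=4: Q has 4 at row 2, column 2; remove 5 from row 2 of P and reverse-bump: 5 enters row 1 and ejects 2. So w(4) = 2. P is now [[1, 5], [4]].
Step i=3: Q has 3 at row 1, column 2; remove that cell from P, ejecting 5. So w(3) = 5. P is now [[1], [4]].
Step i=2: Q has 2 at row 2, column 1; remove 4 from row 2 of P and reverse-bump: 4 enters row 1 and ejects 1. So w(2) = 1. P is now [[4]].
Step i=1: Q has 1 at row 1, column 1; remove that cell from P, ejecting 4. So w(1) = 4. P is now [].

So w = 4 1 5 2 3.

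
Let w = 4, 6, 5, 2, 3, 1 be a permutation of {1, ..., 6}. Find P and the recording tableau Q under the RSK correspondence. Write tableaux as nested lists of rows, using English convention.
Insert each entry of the permutation into P by Schensted row insertion, recording in Q the position of each new cell.

After inserting 4: P = [[4]].
After inserting 6: P = [[4, 6]].
After inserting 5: P = [[4, 5], [6]].
After inserting 2: P = [[2, 5], [4], [6]].
After inserting 3: P = [[2, 3], [4, 5], [6]].
After inserting 1: P = [[1, 3], [2, 5], [4], [6]].

So P = [[1, 3], [2, 5], [4], [6]], Q = [[1, 2], [3, 5], [4], [6]].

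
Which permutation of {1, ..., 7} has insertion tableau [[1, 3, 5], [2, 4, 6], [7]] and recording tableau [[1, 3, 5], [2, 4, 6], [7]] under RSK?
Reverse the RSK construction: for i from n down to 1, find the cell of Q containing i, remove the entry at that cell from P, and reverse-bump it up through P; the value ejected from row 1 is w(i).

Step i=7: Q has 7 at row 3, column 1; remove 7 from row 3 of P and reverse-bump: 7 enters row 2 and ejects 6; 6 enters row 1 and ejects 5. So w(7) = 5. P is now [[1, 3, 6], [2, 4, 7]].
Step i=6: Q has 6 at row 2, column 3; remove 7 from row 2 of P and reverse-bump: 7 enters row 1 and ejects 6. So w(6) = 6. P is now [[1, 3, 7], [2, 4]].
Step i=5: Q has 5 at row 1, column 3; remove that cell from P, ejecting 7. So w(5) = 7. P is now [[1, 3], [2, 4]].
Step i=4: Q has 4 at row 2, column 2; remove 4 from row 2 of P and reverse-bump: 4 enters row 1 and ejects 3. So w(4) = 3. P is now [[1, 4], [2]].
Step i=3: Q has 3 at row 1, column 2; remove that cell from P, ejecting 4. So w(3) = 4. P is now [[1], [2]].
Step i=2: Q has 2 at row 2, column 1; remove 2 from row 2 of P and reverse-bump: 2 enters row 1 and ejects 1. So w(2) = 1. P is now [[2]].
Step i=1: Q has 1 at row 1, column 1; remove that cell from P, ejecting 2. So w(1) = 2. P is now [].

So w = 2 1 4 3 7 6 5.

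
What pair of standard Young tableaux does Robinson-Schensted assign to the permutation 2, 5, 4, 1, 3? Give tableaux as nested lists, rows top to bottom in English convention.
P = [[1, 3], [2, 4], [5]], Q = [[1, 2], [3, 5], [4]]

Insert each entry of the permutation into P by Schensted row insertion, recording in Q the position of each new cell.

After inserting 2: P = [[2]].
After inserting 5: P = [[2, 5]].
After inserting 4: P = [[2, 4], [5]].
After inserting 1: P = [[1, 4], [2], [5]].
After inserting 3: P = [[1, 3], [2, 4], [5]].

So P = [[1, 3], [2, 4], [5]], Q = [[1, 2], [3, 5], [4]].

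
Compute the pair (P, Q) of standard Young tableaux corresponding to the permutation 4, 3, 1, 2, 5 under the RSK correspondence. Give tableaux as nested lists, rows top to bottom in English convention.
P = [[1, 2, 5], [3], [4]], Q = [[1, 4, 5], [2], [3]]

Insert each entry of the permutation into P by Schensted row insertion, recording in Q the position of each new cell.

After inserting 4: P = [[4]].
After inserting 3: P = [[3], [4]].
After inserting 1: P = [[1], [3], [4]].
After inserting 2: P = [[1, 2], [3], [4]].
After inserting 5: P = [[1, 2, 5], [3], [4]].

So P = [[1, 2, 5], [3], [4]], Q = [[1, 4, 5], [2], [3]].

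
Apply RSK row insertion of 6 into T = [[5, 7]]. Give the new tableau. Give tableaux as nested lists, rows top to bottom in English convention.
In row 1, 6 replaces 7 (the leftmost entry greater than 6); 7 is bumped to row 2. 7 starts a new row 2. The new tableau is [[5, 6], [7]].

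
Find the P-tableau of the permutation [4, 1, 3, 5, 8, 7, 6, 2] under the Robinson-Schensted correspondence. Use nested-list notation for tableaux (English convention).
Insert 4: appended to row 1. P = [[4]].
Insert 1: 1 bumps 4 from row 1; 4 starts row 2. P = [[1], [4]].
Insert 3: appended to row 1. P = [[1, 3], [4]].
Insert 5: appended to row 1. P = [[1, 3, 5], [4]].
Insert 8: appended to row 1. P = [[1, 3, 5, 8], [4]].
Insert 7: 7 bumps 8 from row 1; 8 appends to row 2. P = [[1, 3, 5, 7], [4, 8]].
Insert 6: 6 bumps 7 from row 1; 7 bumps 8 from row 2; 8 starts row 3. P = [[1, 3, 5, 6], [4, 7], [8]].
Insert 2: 2 bumps 3 from row 1; 3 bumps 4 from row 2; 4 bumps 8 from row 3; 8 starts row 4. P = [[1, 2, 5, 6], [3, 7], [4], [8]].

So P = [[1, 2, 5, 6], [3, 7], [4], [8]].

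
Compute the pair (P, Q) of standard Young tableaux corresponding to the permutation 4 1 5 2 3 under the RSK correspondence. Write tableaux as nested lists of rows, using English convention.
P = [[1, 2, 3], [4, 5]], Q = [[1, 3, 5], [2, 4]]

Insert each entry of the permutation into P by Schensted row insertion, recording in Q the position of each new cell.

Insert 4: appended to row 1. P = [[4]].
Insert 1: 1 bumps 4 from row 1; 4 starts row 2. P = [[1], [4]].
Insert 5: appended to row 1. P = [[1, 5], [4]].
Insert 2: 2 bumps 5 from row 1; 5 appends to row 2. P = [[1, 2], [4, 5]].
Insert 3: appended to row 1. P = [[1, 2, 3], [4, 5]].

So P = [[1, 2, 3], [4, 5]], Q = [[1, 3, 5], [2, 4]].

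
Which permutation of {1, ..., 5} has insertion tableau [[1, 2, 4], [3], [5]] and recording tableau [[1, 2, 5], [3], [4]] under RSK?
Reverse the RSK construction: for i from n down to 1, find the cell of Q containing i, remove the entry at that cell from P, and reverse-bump it up through P; the value ejected from row 1 is w(i).

Step i=5: Q has 5 at row 1, column 3; remove that cell from P, ejecting 4. So w(5) = 4. P is now [[1, 2], [3], [5]].
Step i=4: Q has 4 at row 3, column 1; remove 5 from row 3 of P and reverse-bump: 5 enters row 2 and ejects 3; 3 enters row 1 and ejects 2. So w(4) = 2. P is now [[1, 3], [5]].
Step i=3: Q has 3 at row 2, column 1; remove 5 from row 2 of P and reverse-bump: 5 enters row 1 and ejects 3. So w(3) = 3. P is now [[1, 5]].
Step i=2: Q has 2 at row 1, column 2; remove that cell from P, ejecting 5. So w(2) = 5. P is now [[1]].
Step i=1: Q has 1 at row 1, column 1; remove that cell from P, ejecting 1. So w(1) = 1. P is now [].

So w = 1 5 3 2 4.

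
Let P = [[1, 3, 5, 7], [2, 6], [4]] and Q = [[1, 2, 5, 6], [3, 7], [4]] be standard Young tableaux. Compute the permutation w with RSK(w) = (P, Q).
2 4 3 1 6 7 5

Reverse the RSK construction: for i from n down to 1, find the cell of Q containing i, remove the entry at that cell from P, and reverse-bump it up through P; the value ejected from row 1 is w(i).

Step i=7: Q has 7 at row 2, column 2; remove 6 from row 2 of P and reverse-bump: 6 enters row 1 and ejects 5. So w(7) = 5. P is now [[1, 3, 6, 7], [2], [4]].
Step i=6: Q has 6 at row 1, column 4; remove that cell from P, ejecting 7. So w(6) = 7. P is now [[1, 3, 6], [2], [4]].
Step i=5: Q has 5 at row 1, column 3; remove that cell from P, ejecting 6. So w(5) = 6. P is now [[1, 3], [2], [4]].
Step i=4: Q has 4 at row 3, column 1; remove 4 from row 3 of P and reverse-bump: 4 enters row 2 and ejects 2; 2 enters row 1 and ejects 1. So w(4) = 1. P is now [[2, 3], [4]].
Step i=3: Q has 3 at row 2, column 1; remove 4 from row 2 of P and reverse-bump: 4 enters row 1 and ejects 3. So w(3) = 3. P is now [[2, 4]].
Step i=2: Q has 2 at row 1, column 2; remove that cell from P, ejecting 4. So w(2) = 4. P is now [[2]].
Step i=1: Q has 1 at row 1, column 1; remove that cell from P, ejecting 2. So w(1) = 2. P is now [].

So w = 2 4 3 1 6 7 5.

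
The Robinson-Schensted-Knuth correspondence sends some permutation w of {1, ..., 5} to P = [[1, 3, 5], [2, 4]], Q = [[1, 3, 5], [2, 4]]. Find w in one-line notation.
2 1 4 3 5

Reverse the RSK construction: for i from n down to 1, find the cell of Q containing i, remove the entry at that cell from P, and reverse-bump it up through P; the value ejected from row 1 is w(i).

Step i=5: Q has 5 at row 1, column 3; remove that cell from P, ejecting 5. So w(5) = 5. P is now [[1, 3], [2, 4]].
Step i=4: Q has 4 at row 2, column 2; remove 4 from row 2 of P and reverse-bump: 4 enters row 1 and ejects 3. So w(4) = 3. P is now [[1, 4], [2]].
Step i=3: Q has 3 at row 1, column 2; remove that cell from P, ejecting 4. So w(3) = 4. P is now [[1], [2]].
Step i=2: Q has 2 at row 2, column 1; remove 2 from row 2 of P and reverse-bump: 2 enters row 1 and ejects 1. So w(2) = 1. P is now [[2]].
Step i=1: Q has 1 at row 1, column 1; remove that cell from P, ejecting 2. So w(1) = 2. P is now [].

So w = 2 1 4 3 5.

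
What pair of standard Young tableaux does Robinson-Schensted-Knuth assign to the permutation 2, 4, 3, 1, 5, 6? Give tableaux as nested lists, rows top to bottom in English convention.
Insert each entry of the permutation into P by Schensted row insertion, recording in Q the position of each new cell.

Insert 2: appended to row 1. P = [[2]].
Insert 4: appended to row 1. P = [[2, 4]].
Insert 3: 3 bumps 4 from row 1; 4 starts row 2. P = [[2, 3], [4]].
Insert 1: 1 bumps 2 from row 1; 2 bumps 4 from row 2; 4 starts row 3. P = [[1, 3], [2], [4]].
Insert 5: appended to row 1. P = [[1, 3, 5], [2], [4]].
Insert 6: appended to row 1. P = [[1, 3, 5, 6], [2], [4]].

So P = [[1, 3, 5, 6], [2], [4]], Q = [[1, 2, 5, 6], [3], [4]].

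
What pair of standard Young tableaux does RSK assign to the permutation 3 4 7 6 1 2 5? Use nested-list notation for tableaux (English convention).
P = [[1, 2, 5], [3, 4, 6], [7]], Q = [[1, 2, 3], [4, 6, 7], [5]]

Insert each entry of the permutation into P by Schensted row insertion, recording in Q the position of each new cell.

Insert 3: appended to row 1. P = [[3]].
Insert 4: appended to row 1. P = [[3, 4]].
Insert 7: appended to row 1. P = [[3, 4, 7]].
Insert 6: 6 bumps 7 from row 1; 7 starts row 2. P = [[3, 4, 6], [7]].
Insert 1: 1 bumps 3 from row 1; 3 bumps 7 from row 2; 7 starts row 3. P = [[1, 4, 6], [3], [7]].
Insert 2: 2 bumps 4 from row 1; 4 appends to row 2. P = [[1, 2, 6], [3, 4], [7]].
Insert 5: 5 bumps 6 from row 1; 6 appends to row 2. P = [[1, 2, 5], [3, 4, 6], [7]].

So P = [[1, 2, 5], [3, 4, 6], [7]], Q = [[1, 2, 3], [4, 6, 7], [5]].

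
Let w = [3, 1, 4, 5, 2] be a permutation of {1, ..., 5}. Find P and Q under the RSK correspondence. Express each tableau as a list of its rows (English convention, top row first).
Insert each entry of the permutation into P by Schensted row insertion, recording in Q the position of each new cell.

Insert 3: appended to row 1. P = [[3]].
Insert 1: 1 bumps 3 from row 1; 3 starts row 2. P = [[1], [3]].
Insert 4: appended to row 1. P = [[1, 4], [3]].
Insert 5: appended to row 1. P = [[1, 4, 5], [3]].
Insert 2: 2 bumps 4 from row 1; 4 appends to row 2. P = [[1, 2, 5], [3, 4]].

So P = [[1, 2, 5], [3, 4]], Q = [[1, 3, 4], [2, 5]].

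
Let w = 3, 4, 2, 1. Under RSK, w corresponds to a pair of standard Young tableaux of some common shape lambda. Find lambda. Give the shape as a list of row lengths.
[2, 1, 1]

Row-insert each entry into an empty tableau.

After inserting 3: P = [[3]].
After inserting 4: P = [[3, 4]].
After inserting 2: P = [[2, 4], [3]].
After inserting 1: P = [[1, 4], [2], [3]].

The final insertion tableau P = [[1, 4], [2], [3]] has shape [2, 1, 1].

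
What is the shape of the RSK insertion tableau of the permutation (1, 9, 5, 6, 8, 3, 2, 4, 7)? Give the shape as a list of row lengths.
[4, 3, 1, 1]

Row-insert each entry into an empty tableau.

After inserting 1: P = [[1]].
After inserting 9: P = [[1, 9]].
After inserting 5: P = [[1, 5], [9]].
After inserting 6: P = [[1, 5, 6], [9]].
After inserting 8: P = [[1, 5, 6, 8], [9]].
After inserting 3: P = [[1, 3, 6, 8], [5], [9]].
After inserting 2: P = [[1, 2, 6, 8], [3], [5], [9]].
After inserting 4: P = [[1, 2, 4, 8], [3, 6], [5], [9]].
After inserting 7: P = [[1, 2, 4, 7], [3, 6, 8], [5], [9]].

The final insertion tableau P = [[1, 2, 4, 7], [3, 6, 8], [5], [9]] has shape [4, 3, 1, 1].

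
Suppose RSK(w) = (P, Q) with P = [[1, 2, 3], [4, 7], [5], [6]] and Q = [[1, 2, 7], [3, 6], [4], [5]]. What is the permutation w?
6 7 5 4 1 2 3

Reverse the RSK construction: for i from n down to 1, find the cell of Q containing i, remove the entry at that cell from P, and reverse-bump it up through P; the value ejected from row 1 is w(i).

Step i=7: Q has 7 at row 1, column 3; remove that cell from P, ejecting 3. So w(7) = 3. P is now [[1, 2], [4, 7], [5], [6]].
Step i=6: Q has 6 at row 2, column 2; remove 7 from row 2 of P and reverse-bump: 7 enters row 1 and ejects 2. So w(6) = 2. P is now [[1, 7], [4], [5], [6]].
Step i=5: Q has 5 at row 4, column 1; remove 6 from row 4 of P and reverse-bump: 6 enters row 3 and ejects 5; 5 enters row 2 and ejects 4; 4 enters row 1 and ejects 1. So w(5) = 1. P is now [[4, 7], [5], [6]].
Step i=4: Q has 4 at row 3, column 1; remove 6 from row 3 of P and reverse-bump: 6 enters row 2 and ejects 5; 5 enters row 1 and ejects 4. So w(4) = 4. P is now [[5, 7], [6]].
Step i=3: Q has 3 at row 2, column 1; remove 6 from row 2 of P and reverse-bump: 6 enters row 1 and ejects 5. So w(3) = 5. P is now [[6, 7]].
Step i=2: Q has 2 at row 1, column 2; remove that cell from P, ejecting 7. So w(2) = 7. P is now [[6]].
Step i=1: Q has 1 at row 1, column 1; remove that cell from P, ejecting 6. So w(1) = 6. P is now [].

So w = 6 7 5 4 1 2 3.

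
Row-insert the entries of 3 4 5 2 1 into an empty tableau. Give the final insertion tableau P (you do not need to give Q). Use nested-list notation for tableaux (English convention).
Insert 3: appended to row 1. P = [[3]].
Insert 4: appended to row 1. P = [[3, 4]].
Insert 5: appended to row 1. P = [[3, 4, 5]].
Insert 2: 2 bumps 3 from row 1; 3 starts row 2. P = [[2, 4, 5], [3]].
Insert 1: 1 bumps 2 from row 1; 2 bumps 3 from row 2; 3 starts row 3. P = [[1, 4, 5], [2], [3]].

So P = [[1, 4, 5], [2], [3]].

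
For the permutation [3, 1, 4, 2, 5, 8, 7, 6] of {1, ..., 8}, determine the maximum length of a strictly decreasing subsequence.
3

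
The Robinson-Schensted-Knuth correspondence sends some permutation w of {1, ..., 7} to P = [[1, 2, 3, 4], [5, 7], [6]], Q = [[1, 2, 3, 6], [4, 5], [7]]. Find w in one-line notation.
1 6 7 2 3 5 4

Reverse the RSK construction: for i from n down to 1, find the cell of Q containing i, remove the entry at that cell from P, and reverse-bump it up through P; the value ejected from row 1 is w(i).

Step i=7: Q has 7 at row 3, column 1; remove 6 from row 3 of P and reverse-bump: 6 enters row 2 and ejects 5; 5 enters row 1 and ejects 4. So w(7) = 4. P is now [[1, 2, 3, 5], [6, 7]].
Step i=6: Q has 6 at row 1, column 4; remove that cell from P, ejecting 5. So w(6) = 5. P is now [[1, 2, 3], [6, 7]].
Step i=5: Q has 5 at row 2, column 2; remove 7 from row 2 of P and reverse-bump: 7 enters row 1 and ejects 3. So w(5) = 3. P is now [[1, 2, 7], [6]].
Step i=4: Q has 4 at row 2, column 1; remove 6 from row 2 of P and reverse-bump: 6 enters row 1 and ejects 2. So w(4) = 2. P is now [[1, 6, 7]].
Step i=3: Q has 3 at row 1, column 3; remove that cell from P, ejecting 7. So w(3) = 7. P is now [[1, 6]].
Step i=2: Q has 2 at row 1, column 2; remove that cell from P, ejecting 6. So w(2) = 6. P is now [[1]].
Step i=1: Q has 1 at row 1, column 1; remove that cell from P, ejecting 1. So w(1) = 1. P is now [].

So w = 1 6 7 2 3 5 4.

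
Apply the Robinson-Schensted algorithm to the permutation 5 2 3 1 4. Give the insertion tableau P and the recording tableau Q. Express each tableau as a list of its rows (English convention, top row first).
Insert each entry of the permutation into P by Schensted row insertion, recording in Q the position of each new cell.

Insert 5: appended to row 1. P = [[5]].
Insert 2: 2 bumps 5 from row 1; 5 starts row 2. P = [[2], [5]].
Insert 3: appended to row 1. P = [[2, 3], [5]].
Insert 1: 1 bumps 2 from row 1; 2 bumps 5 from row 2; 5 starts row 3. P = [[1, 3], [2], [5]].
Insert 4: appended to row 1. P = [[1, 3, 4], [2], [5]].

So P = [[1, 3, 4], [2], [5]], Q = [[1, 3, 5], [2], [4]].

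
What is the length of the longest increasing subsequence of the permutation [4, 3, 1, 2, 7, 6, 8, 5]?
4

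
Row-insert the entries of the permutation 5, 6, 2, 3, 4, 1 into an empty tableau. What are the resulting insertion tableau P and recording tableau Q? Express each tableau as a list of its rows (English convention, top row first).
P = [[1, 3, 4], [2, 6], [5]], Q = [[1, 2, 5], [3, 4], [6]]

Insert each entry of the permutation into P by Schensted row insertion, recording in Q the position of each new cell.

Insert 5: appended to row 1. P = [[5]].
Insert 6: appended to row 1. P = [[5, 6]].
Insert 2: 2 bumps 5 from row 1; 5 starts row 2. P = [[2, 6], [5]].
Insert 3: 3 bumps 6 from row 1; 6 appends to row 2. P = [[2, 3], [5, 6]].
Insert 4: appended to row 1. P = [[2, 3, 4], [5, 6]].
Insert 1: 1 bumps 2 from row 1; 2 bumps 5 from row 2; 5 starts row 3. P = [[1, 3, 4], [2, 6], [5]].

So P = [[1, 3, 4], [2, 6], [5]], Q = [[1, 2, 5], [3, 4], [6]].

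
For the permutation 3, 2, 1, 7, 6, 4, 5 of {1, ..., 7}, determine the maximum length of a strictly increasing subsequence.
3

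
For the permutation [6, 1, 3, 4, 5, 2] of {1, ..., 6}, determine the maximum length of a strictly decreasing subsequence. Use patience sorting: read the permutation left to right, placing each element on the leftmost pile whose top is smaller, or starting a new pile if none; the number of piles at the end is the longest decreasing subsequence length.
3

6: new pile. tops = [6]
1: new pile. tops = [6, 1]
3: onto pile 2 (replacing 1). tops = [6, 3]
4: onto pile 2 (replacing 3). tops = [6, 4]
5: onto pile 2 (replacing 4). tops = [6, 5]
2: new pile. tops = [6, 5, 2]

3 piles, so the longest decreasing subsequence has length 3.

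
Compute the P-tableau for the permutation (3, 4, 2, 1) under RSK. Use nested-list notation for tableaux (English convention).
P = [[1, 4], [2], [3]]

Insert 3: appended to row 1. P = [[3]].
Insert 4: appended to row 1. P = [[3, 4]].
Insert 2: 2 bumps 3 from row 1; 3 starts row 2. P = [[2, 4], [3]].
Insert 1: 1 bumps 2 from row 1; 2 bumps 3 from row 2; 3 starts row 3. P = [[1, 4], [2], [3]].

So P = [[1, 4], [2], [3]].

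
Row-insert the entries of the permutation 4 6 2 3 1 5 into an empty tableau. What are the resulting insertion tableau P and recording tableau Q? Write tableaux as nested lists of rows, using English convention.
Insert each entry of the permutation into P by Schensted row insertion, recording in Q the position of each new cell.

Insert 4: appended to row 1. P = [[4]], Q = [[1]].
Insert 6: appended to row 1. P = [[4, 6]], Q = [[1, 2]].
Insert 2: 2 bumps 4 from row 1; 4 starts row 2. P = [[2, 6], [4]], Q = [[1, 2], [3]].
Insert 3: 3 bumps 6 from row 1; 6 appends to row 2. P = [[2, 3], [4, 6]], Q = [[1, 2], [3, 4]].
Insert 1: 1 bumps 2 from row 1; 2 bumps 4 from row 2; 4 starts row 3. P = [[1, 3], [2, 6], [4]], Q = [[1, 2], [3, 4], [5]].
Insert 5: appended to row 1. P = [[1, 3, 5], [2, 6], [4]], Q = [[1, 2, 6], [3, 4], [5]].

So P = [[1, 3, 5], [2, 6], [4]], Q = [[1, 2, 6], [3, 4], [5]].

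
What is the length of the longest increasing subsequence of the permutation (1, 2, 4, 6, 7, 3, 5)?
5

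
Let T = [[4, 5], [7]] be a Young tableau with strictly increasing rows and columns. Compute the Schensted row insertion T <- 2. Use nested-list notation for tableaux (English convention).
In row 1, 2 replaces 4 (the leftmost entry greater than 2); 4 is bumped to row 2. In row 2, 4 replaces 7 (the leftmost entry greater than 4); 7 is bumped to row 3. 7 starts a new row 3. The new tableau is [[2, 5], [4], [7]].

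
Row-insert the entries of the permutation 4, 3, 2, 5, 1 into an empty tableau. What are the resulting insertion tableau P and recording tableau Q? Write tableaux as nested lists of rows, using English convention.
Insert each entry of the permutation into P by Schensted row insertion, recording in Q the position of each new cell.

Insert 4: appended to row 1. P = [[4]].
Insert 3: 3 bumps 4 from row 1; 4 starts row 2. P = [[3], [4]].
Insert 2: 2 bumps 3 from row 1; 3 bumps 4 from row 2; 4 starts row 3. P = [[2], [3], [4]].
Insert 5: appended to row 1. P = [[2, 5], [3], [4]].
Insert 1: 1 bumps 2 from row 1; 2 bumps 3 from row 2; 3 bumps 4 from row 3; 4 starts row 4. P = [[1, 5], [2], [3], [4]].

So P = [[1, 5], [2], [3], [4]], Q = [[1, 4], [2], [3], [5]].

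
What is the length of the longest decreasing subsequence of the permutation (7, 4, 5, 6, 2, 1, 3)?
4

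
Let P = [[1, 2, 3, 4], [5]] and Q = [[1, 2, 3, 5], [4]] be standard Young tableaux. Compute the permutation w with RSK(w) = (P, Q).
1 2 5 3 4

Reverse the RSK construction: for i from n down to 1, find the cell of Q containing i, remove the entry at that cell from P, and reverse-bump it up through P; the value ejected from row 1 is w(i).

Step i=5: Q has 5 at row 1, column 4; remove that cell from P, ejecting 4. So w(5) = 4. P is now [[1, 2, 3], [5]].
Step i=4: Q has 4 at row 2, column 1; remove 5 from row 2 of P and reverse-bump: 5 enters row 1 and ejects 3. So w(4) = 3. P is now [[1, 2, 5]].
Step i=3: Q has 3 at row 1, column 3; remove that cell from P, ejecting 5. So w(3) = 5. P is now [[1, 2]].
Step i=2: Q has 2 at row 1, column 2; remove that cell from P, ejecting 2. So w(2) = 2. P is now [[1]].
Step i=1: Q has 1 at row 1, column 1; remove that cell from P, ejecting 1. So w(1) = 1. P is now [].

So w = 1 2 5 3 4.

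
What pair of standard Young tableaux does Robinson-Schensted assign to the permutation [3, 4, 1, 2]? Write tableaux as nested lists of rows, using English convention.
Insert each entry of the permutation into P by Schensted row insertion, recording in Q the position of each new cell.

Insert 3: appended to row 1. P = [[3]].
Insert 4: appended to row 1. P = [[3, 4]].
Insert 1: 1 bumps 3 from row 1; 3 starts row 2. P = [[1, 4], [3]].
Insert 2: 2 bumps 4 from row 1; 4 appends to row 2. P = [[1, 2], [3, 4]].

So P = [[1, 2], [3, 4]], Q = [[1, 2], [3, 4]].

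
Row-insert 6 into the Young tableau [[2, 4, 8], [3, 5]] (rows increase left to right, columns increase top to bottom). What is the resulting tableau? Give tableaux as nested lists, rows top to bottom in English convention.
[[2, 4, 6], [3, 5, 8]]

In row 1, 6 replaces 8 (the leftmost entry greater than 6); 8 is bumped to row 2. 8 is appended to row 2. The new tableau is [[2, 4, 6], [3, 5, 8]].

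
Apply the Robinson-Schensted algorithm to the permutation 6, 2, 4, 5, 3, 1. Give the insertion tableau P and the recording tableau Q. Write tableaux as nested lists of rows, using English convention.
Insert each entry of the permutation into P by Schensted row insertion, recording in Q the position of each new cell.

Insert 6: appended to row 1. P = [[6]].
Insert 2: 2 bumps 6 from row 1; 6 starts row 2. P = [[2], [6]].
Insert 4: appended to row 1. P = [[2, 4], [6]].
Insert 5: appended to row 1. P = [[2, 4, 5], [6]].
Insert 3: 3 bumps 4 from row 1; 4 bumps 6 from row 2; 6 starts row 3. P = [[2, 3, 5], [4], [6]].
Insert 1: 1 bumps 2 from row 1; 2 bumps 4 from row 2; 4 bumps 6 from row 3; 6 starts row 4. P = [[1, 3, 5], [2], [4], [6]].

So P = [[1, 3, 5], [2], [4], [6]], Q = [[1, 3, 4], [2], [5], [6]].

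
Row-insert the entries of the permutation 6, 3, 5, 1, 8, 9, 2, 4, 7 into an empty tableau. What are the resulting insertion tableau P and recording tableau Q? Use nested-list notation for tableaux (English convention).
Insert each entry of the permutation into P by Schensted row insertion, recording in Q the position of each new cell.

Insert 6: appended to row 1. P = [[6]], Q = [[1]].
Insert 3: 3 bumps 6 from row 1; 6 starts row 2. P = [[3], [6]], Q = [[1], [2]].
Insert 5: appended to row 1. P = [[3, 5], [6]], Q = [[1, 3], [2]].
Insert 1: 1 bumps 3 from row 1; 3 bumps 6 from row 2; 6 starts row 3. P = [[1, 5], [3], [6]], Q = [[1, 3], [2], [4]].
Insert 8: appended to row 1. P = [[1, 5, 8], [3], [6]], Q = [[1, 3, 5], [2], [4]].
Insert 9: appended to row 1. P = [[1, 5, 8, 9], [3], [6]], Q = [[1, 3, 5, 6], [2], [4]].
Insert 2: 2 bumps 5 from row 1; 5 appends to row 2. P = [[1, 2, 8, 9], [3, 5], [6]], Q = [[1, 3, 5, 6], [2, 7], [4]].
Insert 4: 4 bumps 8 from row 1; 8 appends to row 2. P = [[1, 2, 4, 9], [3, 5, 8], [6]], Q = [[1, 3, 5, 6], [2, 7, 8], [4]].
Insert 7: 7 bumps 9 from row 1; 9 appends to row 2. P = [[1, 2, 4, 7], [3, 5, 8, 9], [6]], Q = [[1, 3, 5, 6], [2, 7, 8, 9], [4]].

So P = [[1, 2, 4, 7], [3, 5, 8, 9], [6]], Q = [[1, 3, 5, 6], [2, 7, 8, 9], [4]].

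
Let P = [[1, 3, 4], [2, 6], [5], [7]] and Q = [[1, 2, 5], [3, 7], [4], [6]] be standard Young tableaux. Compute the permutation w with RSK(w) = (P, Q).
2 7 5 3 6 1 4

Reverse the RSK construction: for i from n down to 1, find the cell of Q containing i, remove the entry at that cell from P, and reverse-bump it up through P; the value ejected from row 1 is w(i).

Step i=7: Q has 7 at row 2, column 2; remove 6 from row 2 of P and reverse-bump: 6 enters row 1 and ejects 4. So w(7) = 4. P is now [[1, 3, 6], [2], [5], [7]].
Step i=6: Q has 6 at row 4, column 1; remove 7 from row 4 of P and reverse-bump: 7 enters row 3 and ejects 5; 5 enters row 2 and ejects 2; 2 enters row 1 and ejects 1. So w(6) = 1. P is now [[2, 3, 6], [5], [7]].
Step i=5: Q has 5 at row 1, column 3; remove that cell from P, ejecting 6. So w(5) = 6. P is now [[2, 3], [5], [7]].
Step i=4: Q has 4 at row 3, column 1; remove 7 from row 3 of P and reverse-bump: 7 enters row 2 and ejects 5; 5 enters row 1 and ejects 3. So w(4) = 3. P is now [[2, 5], [7]].
Step i=3: Q has 3 at row 2, column 1; remove 7 from row 2 of P and reverse-bump: 7 enters row 1 and ejects 5. So w(3) = 5. P is now [[2, 7]].
Step i=2: Q has 2 at row 1, column 2; remove that cell from P, ejecting 7. So w(2) = 7. P is now [[2]].
Step i=1: Q has 1 at row 1, column 1; remove that cell from P, ejecting 2. So w(1) = 2. P is now [].

So w = 2 7 5 3 6 1 4.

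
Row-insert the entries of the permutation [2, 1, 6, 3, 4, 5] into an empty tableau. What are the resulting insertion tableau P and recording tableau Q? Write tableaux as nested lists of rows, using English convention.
P = [[1, 3, 4, 5], [2, 6]], Q = [[1, 3, 5, 6], [2, 4]]

Insert each entry of the permutation into P by Schensted row insertion, recording in Q the position of each new cell.

Insert 2: appended to row 1. P = [[2]].
Insert 1: 1 bumps 2 from row 1; 2 starts row 2. P = [[1], [2]].
Insert 6: appended to row 1. P = [[1, 6], [2]].
Insert 3: 3 bumps 6 from row 1; 6 appends to row 2. P = [[1, 3], [2, 6]].
Insert 4: appended to row 1. P = [[1, 3, 4], [2, 6]].
Insert 5: appended to row 1. P = [[1, 3, 4, 5], [2, 6]].

So P = [[1, 3, 4, 5], [2, 6]], Q = [[1, 3, 5, 6], [2, 4]].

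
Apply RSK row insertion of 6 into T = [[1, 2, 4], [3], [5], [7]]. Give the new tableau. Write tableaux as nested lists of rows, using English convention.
[[1, 2, 4, 6], [3], [5], [7]]

6 is larger than every entry of row 1, so it is appended to row 1. The new tableau is [[1, 2, 4, 6], [3], [5], [7]].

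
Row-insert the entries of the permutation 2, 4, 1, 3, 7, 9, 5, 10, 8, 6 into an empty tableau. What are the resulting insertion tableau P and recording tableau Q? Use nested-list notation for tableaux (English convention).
Insert each entry of the permutation into P by Schensted row insertion, recording in Q the position of each new cell.

After inserting 2: P = [[2]].
After inserting 4: P = [[2, 4]].
After inserting 1: P = [[1, 4], [2]].
After inserting 3: P = [[1, 3], [2, 4]].
After inserting 7: P = [[1, 3, 7], [2, 4]].
After inserting 9: P = [[1, 3, 7, 9], [2, 4]].
After inserting 5: P = [[1, 3, 5, 9], [2, 4, 7]].
After inserting 10: P = [[1, 3, 5, 9, 10], [2, 4, 7]].
After inserting 8: P = [[1, 3, 5, 8, 10], [2, 4, 7, 9]].
After inserting 6: P = [[1, 3, 5, 6, 10], [2, 4, 7, 8], [9]].

So P = [[1, 3, 5, 6, 10], [2, 4, 7, 8], [9]], Q = [[1, 2, 5, 6, 8], [3, 4, 7, 9], [10]].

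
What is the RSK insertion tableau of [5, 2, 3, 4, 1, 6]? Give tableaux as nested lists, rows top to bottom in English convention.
After inserting 5: P = [[5]].
After inserting 2: P = [[2], [5]].
After inserting 3: P = [[2, 3], [5]].
After inserting 4: P = [[2, 3, 4], [5]].
After inserting 1: P = [[1, 3, 4], [2], [5]].
After inserting 6: P = [[1, 3, 4, 6], [2], [5]].

So P = [[1, 3, 4, 6], [2], [5]].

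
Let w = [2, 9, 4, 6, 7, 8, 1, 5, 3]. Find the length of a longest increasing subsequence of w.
5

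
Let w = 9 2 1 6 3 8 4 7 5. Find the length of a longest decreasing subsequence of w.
4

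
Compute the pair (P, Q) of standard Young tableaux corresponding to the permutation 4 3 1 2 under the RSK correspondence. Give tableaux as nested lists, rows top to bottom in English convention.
Insert each entry of the permutation into P by Schensted row insertion, recording in Q the position of each new cell.

Insert 4: appended to row 1. P = [[4]].
Insert 3: 3 bumps 4 from row 1; 4 starts row 2. P = [[3], [4]].
Insert 1: 1 bumps 3 from row 1; 3 bumps 4 from row 2; 4 starts row 3. P = [[1], [3], [4]].
Insert 2: appended to row 1. P = [[1, 2], [3], [4]].

So P = [[1, 2], [3], [4]], Q = [[1, 4], [2], [3]].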